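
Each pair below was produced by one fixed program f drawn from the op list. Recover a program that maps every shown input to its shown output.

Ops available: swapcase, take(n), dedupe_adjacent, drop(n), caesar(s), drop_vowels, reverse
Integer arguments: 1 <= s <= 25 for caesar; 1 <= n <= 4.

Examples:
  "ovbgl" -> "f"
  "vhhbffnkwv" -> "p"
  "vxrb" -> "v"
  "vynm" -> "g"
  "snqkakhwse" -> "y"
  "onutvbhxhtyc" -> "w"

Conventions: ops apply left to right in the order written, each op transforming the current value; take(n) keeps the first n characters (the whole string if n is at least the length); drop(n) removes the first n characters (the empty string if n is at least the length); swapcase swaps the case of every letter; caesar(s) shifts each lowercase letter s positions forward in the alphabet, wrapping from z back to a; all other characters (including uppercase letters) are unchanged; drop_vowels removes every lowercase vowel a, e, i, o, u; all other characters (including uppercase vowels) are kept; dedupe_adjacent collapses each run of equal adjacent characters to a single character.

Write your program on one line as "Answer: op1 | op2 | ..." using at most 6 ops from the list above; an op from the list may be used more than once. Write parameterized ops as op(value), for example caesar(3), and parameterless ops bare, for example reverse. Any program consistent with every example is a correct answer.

reverse | caesar(20) | take(3) | reverse | drop(2)

Check, running the answer program on each example:
  "ovbgl" -> "lgbvo" -> "favpi" -> "fav" -> "vaf" -> "f"
  "vhhbffnkwv" -> "vwknffbhhv" -> "pqehzzvbbp" -> "pqe" -> "eqp" -> "p"
  "vxrb" -> "brxv" -> "vlrp" -> "vlr" -> "rlv" -> "v"
  "vynm" -> "mnyv" -> "ghsp" -> "ghs" -> "shg" -> "g"
  "snqkakhwse" -> "eswhkakqns" -> "ymqbeuekhm" -> "ymq" -> "qmy" -> "y"
  "onutvbhxhtyc" -> "cythxhbvtuno" -> "wsnbrbvpnohi" -> "wsn" -> "nsw" -> "w"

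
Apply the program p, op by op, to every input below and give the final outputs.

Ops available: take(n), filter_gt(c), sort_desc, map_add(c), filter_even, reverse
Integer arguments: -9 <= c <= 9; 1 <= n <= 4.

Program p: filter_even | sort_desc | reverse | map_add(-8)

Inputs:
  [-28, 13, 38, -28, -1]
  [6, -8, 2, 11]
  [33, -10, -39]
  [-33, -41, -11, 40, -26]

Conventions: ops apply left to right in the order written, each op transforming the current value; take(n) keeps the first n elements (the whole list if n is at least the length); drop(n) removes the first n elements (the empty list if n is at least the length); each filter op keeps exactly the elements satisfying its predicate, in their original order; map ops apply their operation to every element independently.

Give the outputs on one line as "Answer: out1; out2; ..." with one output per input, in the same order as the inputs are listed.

[-36, -36, 30]; [-16, -6, -2]; [-18]; [-34, 32]

Execution, op by op:
  [-28, 13, 38, -28, -1] -> [-28, 38, -28] -> [38, -28, -28] -> [-28, -28, 38] -> [-36, -36, 30]
  [6, -8, 2, 11] -> [6, -8, 2] -> [6, 2, -8] -> [-8, 2, 6] -> [-16, -6, -2]
  [33, -10, -39] -> [-10] -> [-10] -> [-10] -> [-18]
  [-33, -41, -11, 40, -26] -> [40, -26] -> [40, -26] -> [-26, 40] -> [-34, 32]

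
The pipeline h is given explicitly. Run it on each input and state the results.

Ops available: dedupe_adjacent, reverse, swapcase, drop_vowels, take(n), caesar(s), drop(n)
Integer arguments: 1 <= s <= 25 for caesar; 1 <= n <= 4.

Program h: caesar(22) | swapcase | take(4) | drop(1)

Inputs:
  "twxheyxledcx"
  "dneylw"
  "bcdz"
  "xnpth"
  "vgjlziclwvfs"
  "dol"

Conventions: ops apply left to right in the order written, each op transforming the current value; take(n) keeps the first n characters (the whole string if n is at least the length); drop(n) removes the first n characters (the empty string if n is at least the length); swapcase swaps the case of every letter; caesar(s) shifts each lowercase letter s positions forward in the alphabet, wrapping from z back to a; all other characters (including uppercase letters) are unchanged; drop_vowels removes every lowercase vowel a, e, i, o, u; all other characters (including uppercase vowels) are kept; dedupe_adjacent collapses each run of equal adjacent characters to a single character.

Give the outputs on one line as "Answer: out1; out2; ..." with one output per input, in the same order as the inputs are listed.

"STD"; "JAU"; "YZV"; "JLP"; "CFH"; "KH"

Execution, op by op:
  "twxheyxledcx" -> "pstdauthazyt" -> "PSTDAUTHAZYT" -> "PSTD" -> "STD"
  "dneylw" -> "zjauhs" -> "ZJAUHS" -> "ZJAU" -> "JAU"
  "bcdz" -> "xyzv" -> "XYZV" -> "XYZV" -> "YZV"
  "xnpth" -> "tjlpd" -> "TJLPD" -> "TJLP" -> "JLP"
  "vgjlziclwvfs" -> "rcfhveyhsrbo" -> "RCFHVEYHSRBO" -> "RCFH" -> "CFH"
  "dol" -> "zkh" -> "ZKH" -> "ZKH" -> "KH"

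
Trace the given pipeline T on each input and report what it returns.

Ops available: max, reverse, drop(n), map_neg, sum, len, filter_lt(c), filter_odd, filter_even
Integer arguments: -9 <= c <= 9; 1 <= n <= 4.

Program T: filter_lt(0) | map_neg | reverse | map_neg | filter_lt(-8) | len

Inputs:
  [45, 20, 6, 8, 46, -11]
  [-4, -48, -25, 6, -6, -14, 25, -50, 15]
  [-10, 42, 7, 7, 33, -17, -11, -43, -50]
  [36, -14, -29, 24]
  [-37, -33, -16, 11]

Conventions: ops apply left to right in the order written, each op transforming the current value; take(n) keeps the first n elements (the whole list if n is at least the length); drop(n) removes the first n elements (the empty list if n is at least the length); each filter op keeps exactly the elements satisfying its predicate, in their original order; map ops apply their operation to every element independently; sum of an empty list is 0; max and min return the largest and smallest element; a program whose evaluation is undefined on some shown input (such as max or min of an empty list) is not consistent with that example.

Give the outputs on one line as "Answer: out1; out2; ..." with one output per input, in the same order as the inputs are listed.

1; 4; 5; 2; 3

Execution, op by op:
  [45, 20, 6, 8, 46, -11] -> [-11] -> [11] -> [11] -> [-11] -> [-11] -> 1
  [-4, -48, -25, 6, -6, -14, 25, -50, 15] -> [-4, -48, -25, -6, -14, -50] -> [4, 48, 25, 6, 14, 50] -> [50, 14, 6, 25, 48, 4] -> [-50, -14, -6, -25, -48, -4] -> [-50, -14, -25, -48] -> 4
  [-10, 42, 7, 7, 33, -17, -11, -43, -50] -> [-10, -17, -11, -43, -50] -> [10, 17, 11, 43, 50] -> [50, 43, 11, 17, 10] -> [-50, -43, -11, -17, -10] -> [-50, -43, -11, -17, -10] -> 5
  [36, -14, -29, 24] -> [-14, -29] -> [14, 29] -> [29, 14] -> [-29, -14] -> [-29, -14] -> 2
  [-37, -33, -16, 11] -> [-37, -33, -16] -> [37, 33, 16] -> [16, 33, 37] -> [-16, -33, -37] -> [-16, -33, -37] -> 3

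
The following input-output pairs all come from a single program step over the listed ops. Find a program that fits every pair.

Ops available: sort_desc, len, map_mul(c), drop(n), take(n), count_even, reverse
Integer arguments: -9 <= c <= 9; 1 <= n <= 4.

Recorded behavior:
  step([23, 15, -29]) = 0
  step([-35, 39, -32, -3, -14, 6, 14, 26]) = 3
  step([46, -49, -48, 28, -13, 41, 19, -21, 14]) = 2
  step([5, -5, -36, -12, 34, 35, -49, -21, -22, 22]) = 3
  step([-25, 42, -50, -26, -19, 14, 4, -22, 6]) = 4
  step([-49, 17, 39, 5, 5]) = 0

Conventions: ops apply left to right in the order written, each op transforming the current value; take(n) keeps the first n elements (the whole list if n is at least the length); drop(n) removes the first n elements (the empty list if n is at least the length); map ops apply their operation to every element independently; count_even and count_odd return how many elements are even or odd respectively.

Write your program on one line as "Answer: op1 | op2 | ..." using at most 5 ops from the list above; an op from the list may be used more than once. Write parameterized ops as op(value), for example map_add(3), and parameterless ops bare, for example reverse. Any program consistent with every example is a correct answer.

reverse | sort_desc | drop(3) | count_even

Check, running the answer program on each example:
  [23, 15, -29] -> [-29, 15, 23] -> [23, 15, -29] -> [] -> 0
  [-35, 39, -32, -3, -14, 6, 14, 26] -> [26, 14, 6, -14, -3, -32, 39, -35] -> [39, 26, 14, 6, -3, -14, -32, -35] -> [6, -3, -14, -32, -35] -> 3
  [46, -49, -48, 28, -13, 41, 19, -21, 14] -> [14, -21, 19, 41, -13, 28, -48, -49, 46] -> [46, 41, 28, 19, 14, -13, -21, -48, -49] -> [19, 14, -13, -21, -48, -49] -> 2
  [5, -5, -36, -12, 34, 35, -49, -21, -22, 22] -> [22, -22, -21, -49, 35, 34, -12, -36, -5, 5] -> [35, 34, 22, 5, -5, -12, -21, -22, -36, -49] -> [5, -5, -12, -21, -22, -36, -49] -> 3
  [-25, 42, -50, -26, -19, 14, 4, -22, 6] -> [6, -22, 4, 14, -19, -26, -50, 42, -25] -> [42, 14, 6, 4, -19, -22, -25, -26, -50] -> [4, -19, -22, -25, -26, -50] -> 4
  [-49, 17, 39, 5, 5] -> [5, 5, 39, 17, -49] -> [39, 17, 5, 5, -49] -> [5, -49] -> 0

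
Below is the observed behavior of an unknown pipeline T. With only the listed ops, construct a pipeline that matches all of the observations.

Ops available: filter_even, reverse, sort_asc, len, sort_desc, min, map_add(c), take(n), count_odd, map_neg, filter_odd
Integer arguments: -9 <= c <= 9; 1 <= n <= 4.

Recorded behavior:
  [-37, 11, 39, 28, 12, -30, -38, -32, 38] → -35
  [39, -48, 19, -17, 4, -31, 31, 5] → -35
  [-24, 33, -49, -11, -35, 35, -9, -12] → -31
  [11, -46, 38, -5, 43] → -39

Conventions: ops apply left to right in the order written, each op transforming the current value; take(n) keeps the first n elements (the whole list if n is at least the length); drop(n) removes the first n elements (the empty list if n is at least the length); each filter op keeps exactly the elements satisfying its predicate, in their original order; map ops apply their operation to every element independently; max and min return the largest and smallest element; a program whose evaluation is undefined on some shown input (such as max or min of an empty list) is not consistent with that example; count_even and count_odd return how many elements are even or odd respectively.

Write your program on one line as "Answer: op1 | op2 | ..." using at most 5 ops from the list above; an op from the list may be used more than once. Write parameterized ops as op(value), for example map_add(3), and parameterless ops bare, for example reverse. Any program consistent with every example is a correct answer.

map_add(-4) | map_neg | filter_odd | reverse | min

Check, running the answer program on each example:
  [-37, 11, 39, 28, 12, -30, -38, -32, 38] -> [-41, 7, 35, 24, 8, -34, -42, -36, 34] -> [41, -7, -35, -24, -8, 34, 42, 36, -34] -> [41, -7, -35] -> [-35, -7, 41] -> -35
  [39, -48, 19, -17, 4, -31, 31, 5] -> [35, -52, 15, -21, 0, -35, 27, 1] -> [-35, 52, -15, 21, 0, 35, -27, -1] -> [-35, -15, 21, 35, -27, -1] -> [-1, -27, 35, 21, -15, -35] -> -35
  [-24, 33, -49, -11, -35, 35, -9, -12] -> [-28, 29, -53, -15, -39, 31, -13, -16] -> [28, -29, 53, 15, 39, -31, 13, 16] -> [-29, 53, 15, 39, -31, 13] -> [13, -31, 39, 15, 53, -29] -> -31
  [11, -46, 38, -5, 43] -> [7, -50, 34, -9, 39] -> [-7, 50, -34, 9, -39] -> [-7, 9, -39] -> [-39, 9, -7] -> -39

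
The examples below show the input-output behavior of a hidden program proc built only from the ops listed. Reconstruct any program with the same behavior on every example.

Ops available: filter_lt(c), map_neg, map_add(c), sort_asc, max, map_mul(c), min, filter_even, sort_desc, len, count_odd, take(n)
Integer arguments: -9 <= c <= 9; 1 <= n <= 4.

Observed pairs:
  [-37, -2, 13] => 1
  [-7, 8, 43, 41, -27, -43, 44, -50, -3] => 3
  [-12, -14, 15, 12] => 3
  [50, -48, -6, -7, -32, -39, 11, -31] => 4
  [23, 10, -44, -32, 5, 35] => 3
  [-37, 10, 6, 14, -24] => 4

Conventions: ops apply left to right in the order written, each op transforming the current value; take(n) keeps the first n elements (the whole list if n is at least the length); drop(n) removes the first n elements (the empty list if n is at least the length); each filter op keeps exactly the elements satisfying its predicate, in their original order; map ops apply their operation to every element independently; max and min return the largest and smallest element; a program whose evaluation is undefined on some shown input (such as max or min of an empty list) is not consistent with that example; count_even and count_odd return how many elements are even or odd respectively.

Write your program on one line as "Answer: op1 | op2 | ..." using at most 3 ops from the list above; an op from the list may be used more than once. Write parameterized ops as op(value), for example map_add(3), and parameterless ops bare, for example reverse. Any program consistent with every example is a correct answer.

filter_even | len

Check, running the answer program on each example:
  [-37, -2, 13] -> [-2] -> 1
  [-7, 8, 43, 41, -27, -43, 44, -50, -3] -> [8, 44, -50] -> 3
  [-12, -14, 15, 12] -> [-12, -14, 12] -> 3
  [50, -48, -6, -7, -32, -39, 11, -31] -> [50, -48, -6, -32] -> 4
  [23, 10, -44, -32, 5, 35] -> [10, -44, -32] -> 3
  [-37, 10, 6, 14, -24] -> [10, 6, 14, -24] -> 4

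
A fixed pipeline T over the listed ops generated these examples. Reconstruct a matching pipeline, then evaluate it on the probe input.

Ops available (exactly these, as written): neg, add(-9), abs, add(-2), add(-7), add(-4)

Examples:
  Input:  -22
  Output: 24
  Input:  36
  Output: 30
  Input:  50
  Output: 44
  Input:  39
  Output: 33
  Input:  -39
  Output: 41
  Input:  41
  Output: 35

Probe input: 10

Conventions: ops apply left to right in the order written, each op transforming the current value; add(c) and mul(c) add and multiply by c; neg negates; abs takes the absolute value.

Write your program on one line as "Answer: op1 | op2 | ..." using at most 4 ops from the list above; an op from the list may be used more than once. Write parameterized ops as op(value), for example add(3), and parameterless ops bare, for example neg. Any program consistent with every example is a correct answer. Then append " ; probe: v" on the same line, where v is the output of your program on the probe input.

add(-4) | abs | add(-2) ; probe: 4

Check, running the answer program on each example:
  -22 -> -26 -> 26 -> 24
  36 -> 32 -> 32 -> 30
  50 -> 46 -> 46 -> 44
  39 -> 35 -> 35 -> 33
  -39 -> -43 -> 43 -> 41
  41 -> 37 -> 37 -> 35
  probe: 10 -> 6 -> 6 -> 4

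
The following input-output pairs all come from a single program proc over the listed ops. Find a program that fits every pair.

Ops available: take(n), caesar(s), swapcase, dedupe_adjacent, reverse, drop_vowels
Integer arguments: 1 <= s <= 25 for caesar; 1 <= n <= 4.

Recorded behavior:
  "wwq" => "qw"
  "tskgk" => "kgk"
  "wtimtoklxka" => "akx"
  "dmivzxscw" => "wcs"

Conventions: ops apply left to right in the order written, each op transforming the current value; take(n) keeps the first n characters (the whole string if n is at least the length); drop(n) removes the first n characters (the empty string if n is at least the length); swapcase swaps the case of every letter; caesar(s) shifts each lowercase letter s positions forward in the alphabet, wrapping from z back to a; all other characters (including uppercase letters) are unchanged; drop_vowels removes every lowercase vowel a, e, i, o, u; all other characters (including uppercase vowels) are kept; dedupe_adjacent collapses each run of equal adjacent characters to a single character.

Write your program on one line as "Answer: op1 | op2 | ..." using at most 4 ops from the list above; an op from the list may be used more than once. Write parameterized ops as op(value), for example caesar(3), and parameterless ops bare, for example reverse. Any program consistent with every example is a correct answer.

reverse | take(3) | dedupe_adjacent

Check, running the answer program on each example:
  "wwq" -> "qww" -> "qww" -> "qw"
  "tskgk" -> "kgkst" -> "kgk" -> "kgk"
  "wtimtoklxka" -> "akxlkotmitw" -> "akx" -> "akx"
  "dmivzxscw" -> "wcsxzvimd" -> "wcs" -> "wcs"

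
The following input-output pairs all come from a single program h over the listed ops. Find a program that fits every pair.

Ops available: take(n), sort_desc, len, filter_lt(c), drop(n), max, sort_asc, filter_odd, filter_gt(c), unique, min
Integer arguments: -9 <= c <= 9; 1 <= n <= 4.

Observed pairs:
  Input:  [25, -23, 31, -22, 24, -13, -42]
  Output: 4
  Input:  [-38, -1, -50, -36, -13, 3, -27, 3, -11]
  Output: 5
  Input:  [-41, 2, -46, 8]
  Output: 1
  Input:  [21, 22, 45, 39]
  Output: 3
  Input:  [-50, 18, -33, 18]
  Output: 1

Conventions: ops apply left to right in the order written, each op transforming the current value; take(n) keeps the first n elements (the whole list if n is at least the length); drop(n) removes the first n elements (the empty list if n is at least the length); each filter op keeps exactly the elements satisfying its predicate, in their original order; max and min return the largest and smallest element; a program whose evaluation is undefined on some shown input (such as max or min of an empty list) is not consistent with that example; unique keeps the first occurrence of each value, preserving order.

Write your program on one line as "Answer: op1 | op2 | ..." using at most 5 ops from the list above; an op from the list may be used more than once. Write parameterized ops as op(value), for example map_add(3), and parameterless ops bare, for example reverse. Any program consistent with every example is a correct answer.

unique | filter_odd | sort_desc | len

Check, running the answer program on each example:
  [25, -23, 31, -22, 24, -13, -42] -> [25, -23, 31, -22, 24, -13, -42] -> [25, -23, 31, -13] -> [31, 25, -13, -23] -> 4
  [-38, -1, -50, -36, -13, 3, -27, 3, -11] -> [-38, -1, -50, -36, -13, 3, -27, -11] -> [-1, -13, 3, -27, -11] -> [3, -1, -11, -13, -27] -> 5
  [-41, 2, -46, 8] -> [-41, 2, -46, 8] -> [-41] -> [-41] -> 1
  [21, 22, 45, 39] -> [21, 22, 45, 39] -> [21, 45, 39] -> [45, 39, 21] -> 3
  [-50, 18, -33, 18] -> [-50, 18, -33] -> [-33] -> [-33] -> 1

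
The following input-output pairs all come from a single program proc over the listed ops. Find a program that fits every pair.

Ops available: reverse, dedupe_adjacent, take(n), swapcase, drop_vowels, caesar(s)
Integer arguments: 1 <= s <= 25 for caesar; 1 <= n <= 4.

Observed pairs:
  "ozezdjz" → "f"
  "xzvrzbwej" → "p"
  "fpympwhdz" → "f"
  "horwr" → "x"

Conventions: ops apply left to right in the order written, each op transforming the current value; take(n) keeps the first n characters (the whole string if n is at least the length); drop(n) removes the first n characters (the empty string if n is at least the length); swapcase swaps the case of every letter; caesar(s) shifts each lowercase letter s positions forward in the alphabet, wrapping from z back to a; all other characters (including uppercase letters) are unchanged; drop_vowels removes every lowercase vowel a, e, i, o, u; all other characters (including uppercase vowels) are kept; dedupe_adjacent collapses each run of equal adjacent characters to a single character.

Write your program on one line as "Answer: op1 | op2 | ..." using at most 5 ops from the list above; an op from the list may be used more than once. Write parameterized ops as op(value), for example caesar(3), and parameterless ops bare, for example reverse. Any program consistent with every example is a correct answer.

caesar(17) | reverse | caesar(13) | take(1) | caesar(2)

Check, running the answer program on each example:
  "ozezdjz" -> "fqvquaq" -> "qauqvqf" -> "dnhdids" -> "d" -> "f"
  "xzvrzbwej" -> "oqmiqsnva" -> "avnsqimqo" -> "niafdvzdb" -> "n" -> "p"
  "fpympwhdz" -> "wgpdgnyuq" -> "quyngdpgw" -> "dhlatqctj" -> "d" -> "f"
  "horwr" -> "yfini" -> "inify" -> "vavsl" -> "v" -> "x"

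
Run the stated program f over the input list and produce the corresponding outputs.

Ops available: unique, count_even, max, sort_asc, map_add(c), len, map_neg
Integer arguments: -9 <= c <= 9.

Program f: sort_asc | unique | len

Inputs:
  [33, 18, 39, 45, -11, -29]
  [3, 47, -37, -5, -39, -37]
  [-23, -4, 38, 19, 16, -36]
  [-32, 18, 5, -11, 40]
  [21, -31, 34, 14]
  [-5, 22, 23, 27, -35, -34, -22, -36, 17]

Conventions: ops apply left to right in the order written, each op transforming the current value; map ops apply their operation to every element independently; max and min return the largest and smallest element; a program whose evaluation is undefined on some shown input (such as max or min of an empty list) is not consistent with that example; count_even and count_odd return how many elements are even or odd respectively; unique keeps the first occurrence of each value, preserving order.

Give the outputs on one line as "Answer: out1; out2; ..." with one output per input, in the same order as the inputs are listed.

Execution, op by op:
  [33, 18, 39, 45, -11, -29] -> [-29, -11, 18, 33, 39, 45] -> [-29, -11, 18, 33, 39, 45] -> 6
  [3, 47, -37, -5, -39, -37] -> [-39, -37, -37, -5, 3, 47] -> [-39, -37, -5, 3, 47] -> 5
  [-23, -4, 38, 19, 16, -36] -> [-36, -23, -4, 16, 19, 38] -> [-36, -23, -4, 16, 19, 38] -> 6
  [-32, 18, 5, -11, 40] -> [-32, -11, 5, 18, 40] -> [-32, -11, 5, 18, 40] -> 5
  [21, -31, 34, 14] -> [-31, 14, 21, 34] -> [-31, 14, 21, 34] -> 4
  [-5, 22, 23, 27, -35, -34, -22, -36, 17] -> [-36, -35, -34, -22, -5, 17, 22, 23, 27] -> [-36, -35, -34, -22, -5, 17, 22, 23, 27] -> 9

6; 5; 6; 5; 4; 9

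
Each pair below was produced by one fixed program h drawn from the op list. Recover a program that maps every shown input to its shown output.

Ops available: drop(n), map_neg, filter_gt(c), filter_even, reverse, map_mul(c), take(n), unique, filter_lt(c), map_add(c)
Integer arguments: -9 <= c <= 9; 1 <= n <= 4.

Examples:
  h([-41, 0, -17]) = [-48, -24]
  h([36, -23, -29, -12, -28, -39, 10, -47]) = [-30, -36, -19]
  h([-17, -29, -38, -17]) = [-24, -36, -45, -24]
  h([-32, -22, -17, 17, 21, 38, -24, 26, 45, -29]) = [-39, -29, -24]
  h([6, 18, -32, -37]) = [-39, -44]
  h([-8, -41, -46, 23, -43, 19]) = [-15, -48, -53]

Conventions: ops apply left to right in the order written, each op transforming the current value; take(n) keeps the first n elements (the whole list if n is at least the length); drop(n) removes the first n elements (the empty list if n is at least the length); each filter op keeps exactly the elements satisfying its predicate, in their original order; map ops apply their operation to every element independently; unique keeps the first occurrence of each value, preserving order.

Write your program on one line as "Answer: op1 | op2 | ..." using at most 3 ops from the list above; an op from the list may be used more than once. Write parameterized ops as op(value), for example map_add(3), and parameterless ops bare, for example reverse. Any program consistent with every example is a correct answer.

map_add(-7) | take(4) | filter_lt(-9)

Check, running the answer program on each example:
  [-41, 0, -17] -> [-48, -7, -24] -> [-48, -7, -24] -> [-48, -24]
  [36, -23, -29, -12, -28, -39, 10, -47] -> [29, -30, -36, -19, -35, -46, 3, -54] -> [29, -30, -36, -19] -> [-30, -36, -19]
  [-17, -29, -38, -17] -> [-24, -36, -45, -24] -> [-24, -36, -45, -24] -> [-24, -36, -45, -24]
  [-32, -22, -17, 17, 21, 38, -24, 26, 45, -29] -> [-39, -29, -24, 10, 14, 31, -31, 19, 38, -36] -> [-39, -29, -24, 10] -> [-39, -29, -24]
  [6, 18, -32, -37] -> [-1, 11, -39, -44] -> [-1, 11, -39, -44] -> [-39, -44]
  [-8, -41, -46, 23, -43, 19] -> [-15, -48, -53, 16, -50, 12] -> [-15, -48, -53, 16] -> [-15, -48, -53]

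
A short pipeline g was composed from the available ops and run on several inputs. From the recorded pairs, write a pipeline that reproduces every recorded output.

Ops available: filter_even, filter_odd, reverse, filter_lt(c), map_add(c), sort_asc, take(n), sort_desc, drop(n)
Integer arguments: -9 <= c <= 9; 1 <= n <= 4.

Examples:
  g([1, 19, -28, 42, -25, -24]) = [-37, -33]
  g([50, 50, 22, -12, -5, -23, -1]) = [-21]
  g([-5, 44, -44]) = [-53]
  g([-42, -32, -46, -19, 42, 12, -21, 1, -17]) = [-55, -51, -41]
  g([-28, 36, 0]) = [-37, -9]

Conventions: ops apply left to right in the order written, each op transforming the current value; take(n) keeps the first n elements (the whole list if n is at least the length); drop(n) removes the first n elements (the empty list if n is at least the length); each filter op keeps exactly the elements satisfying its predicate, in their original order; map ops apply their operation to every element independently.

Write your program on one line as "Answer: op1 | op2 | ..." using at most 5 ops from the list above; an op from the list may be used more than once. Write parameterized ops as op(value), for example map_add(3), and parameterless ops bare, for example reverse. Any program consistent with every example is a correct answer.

map_add(-9) | sort_asc | filter_odd | filter_lt(0)

Check, running the answer program on each example:
  [1, 19, -28, 42, -25, -24] -> [-8, 10, -37, 33, -34, -33] -> [-37, -34, -33, -8, 10, 33] -> [-37, -33, 33] -> [-37, -33]
  [50, 50, 22, -12, -5, -23, -1] -> [41, 41, 13, -21, -14, -32, -10] -> [-32, -21, -14, -10, 13, 41, 41] -> [-21, 13, 41, 41] -> [-21]
  [-5, 44, -44] -> [-14, 35, -53] -> [-53, -14, 35] -> [-53, 35] -> [-53]
  [-42, -32, -46, -19, 42, 12, -21, 1, -17] -> [-51, -41, -55, -28, 33, 3, -30, -8, -26] -> [-55, -51, -41, -30, -28, -26, -8, 3, 33] -> [-55, -51, -41, 3, 33] -> [-55, -51, -41]
  [-28, 36, 0] -> [-37, 27, -9] -> [-37, -9, 27] -> [-37, -9, 27] -> [-37, -9]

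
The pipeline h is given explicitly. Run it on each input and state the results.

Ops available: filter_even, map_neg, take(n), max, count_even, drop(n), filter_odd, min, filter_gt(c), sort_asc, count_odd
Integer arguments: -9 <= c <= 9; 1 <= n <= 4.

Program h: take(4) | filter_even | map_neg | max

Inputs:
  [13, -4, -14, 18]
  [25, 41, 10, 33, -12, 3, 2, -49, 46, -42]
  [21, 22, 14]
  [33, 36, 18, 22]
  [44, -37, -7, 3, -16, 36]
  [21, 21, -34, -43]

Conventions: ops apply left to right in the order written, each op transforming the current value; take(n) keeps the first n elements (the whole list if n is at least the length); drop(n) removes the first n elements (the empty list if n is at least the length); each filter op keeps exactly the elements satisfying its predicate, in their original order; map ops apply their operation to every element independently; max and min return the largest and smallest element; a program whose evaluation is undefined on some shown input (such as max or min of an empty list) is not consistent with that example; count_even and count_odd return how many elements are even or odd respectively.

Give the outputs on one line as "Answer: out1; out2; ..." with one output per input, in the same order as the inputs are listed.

14; -10; -14; -18; -44; 34

Execution, op by op:
  [13, -4, -14, 18] -> [13, -4, -14, 18] -> [-4, -14, 18] -> [4, 14, -18] -> 14
  [25, 41, 10, 33, -12, 3, 2, -49, 46, -42] -> [25, 41, 10, 33] -> [10] -> [-10] -> -10
  [21, 22, 14] -> [21, 22, 14] -> [22, 14] -> [-22, -14] -> -14
  [33, 36, 18, 22] -> [33, 36, 18, 22] -> [36, 18, 22] -> [-36, -18, -22] -> -18
  [44, -37, -7, 3, -16, 36] -> [44, -37, -7, 3] -> [44] -> [-44] -> -44
  [21, 21, -34, -43] -> [21, 21, -34, -43] -> [-34] -> [34] -> 34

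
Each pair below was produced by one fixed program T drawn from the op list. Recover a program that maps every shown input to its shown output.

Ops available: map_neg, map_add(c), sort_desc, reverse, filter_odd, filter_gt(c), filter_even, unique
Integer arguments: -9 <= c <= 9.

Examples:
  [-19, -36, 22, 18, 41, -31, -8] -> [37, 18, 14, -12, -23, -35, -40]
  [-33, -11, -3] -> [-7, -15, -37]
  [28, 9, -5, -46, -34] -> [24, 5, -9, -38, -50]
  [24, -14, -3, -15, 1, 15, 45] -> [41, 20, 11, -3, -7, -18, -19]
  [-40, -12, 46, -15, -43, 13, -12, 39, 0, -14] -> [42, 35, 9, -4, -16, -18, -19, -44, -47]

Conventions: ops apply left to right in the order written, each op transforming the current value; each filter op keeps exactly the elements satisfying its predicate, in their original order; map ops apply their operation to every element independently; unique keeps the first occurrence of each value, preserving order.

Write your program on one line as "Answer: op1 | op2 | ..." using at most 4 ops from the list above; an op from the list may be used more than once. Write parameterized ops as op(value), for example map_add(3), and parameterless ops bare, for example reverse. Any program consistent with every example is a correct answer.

unique | sort_desc | map_add(-4)

Check, running the answer program on each example:
  [-19, -36, 22, 18, 41, -31, -8] -> [-19, -36, 22, 18, 41, -31, -8] -> [41, 22, 18, -8, -19, -31, -36] -> [37, 18, 14, -12, -23, -35, -40]
  [-33, -11, -3] -> [-33, -11, -3] -> [-3, -11, -33] -> [-7, -15, -37]
  [28, 9, -5, -46, -34] -> [28, 9, -5, -46, -34] -> [28, 9, -5, -34, -46] -> [24, 5, -9, -38, -50]
  [24, -14, -3, -15, 1, 15, 45] -> [24, -14, -3, -15, 1, 15, 45] -> [45, 24, 15, 1, -3, -14, -15] -> [41, 20, 11, -3, -7, -18, -19]
  [-40, -12, 46, -15, -43, 13, -12, 39, 0, -14] -> [-40, -12, 46, -15, -43, 13, 39, 0, -14] -> [46, 39, 13, 0, -12, -14, -15, -40, -43] -> [42, 35, 9, -4, -16, -18, -19, -44, -47]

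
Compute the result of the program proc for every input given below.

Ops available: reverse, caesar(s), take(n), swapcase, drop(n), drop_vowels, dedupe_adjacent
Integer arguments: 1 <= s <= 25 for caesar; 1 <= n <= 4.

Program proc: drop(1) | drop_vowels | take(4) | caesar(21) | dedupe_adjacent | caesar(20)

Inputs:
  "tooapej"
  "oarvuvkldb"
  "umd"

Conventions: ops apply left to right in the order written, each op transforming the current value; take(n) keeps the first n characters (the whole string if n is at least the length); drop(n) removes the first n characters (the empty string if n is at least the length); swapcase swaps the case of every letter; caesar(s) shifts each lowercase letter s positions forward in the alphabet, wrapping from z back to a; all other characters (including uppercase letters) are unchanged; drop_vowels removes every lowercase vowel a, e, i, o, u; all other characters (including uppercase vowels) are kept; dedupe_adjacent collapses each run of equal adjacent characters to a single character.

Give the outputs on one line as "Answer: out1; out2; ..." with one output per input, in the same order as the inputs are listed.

Execution, op by op:
  "tooapej" -> "ooapej" -> "pj" -> "pj" -> "ke" -> "ke" -> "ey"
  "oarvuvkldb" -> "arvuvkldb" -> "rvvkldb" -> "rvvk" -> "mqqf" -> "mqf" -> "gkz"
  "umd" -> "md" -> "md" -> "md" -> "hy" -> "hy" -> "bs"

"ey"; "gkz"; "bs"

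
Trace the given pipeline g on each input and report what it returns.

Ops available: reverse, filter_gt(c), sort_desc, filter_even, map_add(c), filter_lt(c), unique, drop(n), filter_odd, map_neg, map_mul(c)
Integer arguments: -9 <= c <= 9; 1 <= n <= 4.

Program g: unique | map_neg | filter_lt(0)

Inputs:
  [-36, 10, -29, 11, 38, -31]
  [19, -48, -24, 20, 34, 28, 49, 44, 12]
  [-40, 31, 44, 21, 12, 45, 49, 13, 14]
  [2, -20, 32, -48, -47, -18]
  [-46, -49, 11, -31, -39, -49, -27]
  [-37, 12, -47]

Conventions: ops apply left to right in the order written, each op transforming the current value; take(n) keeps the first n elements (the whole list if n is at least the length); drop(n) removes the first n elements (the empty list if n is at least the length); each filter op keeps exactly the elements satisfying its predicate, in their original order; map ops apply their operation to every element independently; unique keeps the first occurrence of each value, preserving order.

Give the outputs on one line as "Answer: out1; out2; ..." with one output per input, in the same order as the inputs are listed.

[-10, -11, -38]; [-19, -20, -34, -28, -49, -44, -12]; [-31, -44, -21, -12, -45, -49, -13, -14]; [-2, -32]; [-11]; [-12]

Execution, op by op:
  [-36, 10, -29, 11, 38, -31] -> [-36, 10, -29, 11, 38, -31] -> [36, -10, 29, -11, -38, 31] -> [-10, -11, -38]
  [19, -48, -24, 20, 34, 28, 49, 44, 12] -> [19, -48, -24, 20, 34, 28, 49, 44, 12] -> [-19, 48, 24, -20, -34, -28, -49, -44, -12] -> [-19, -20, -34, -28, -49, -44, -12]
  [-40, 31, 44, 21, 12, 45, 49, 13, 14] -> [-40, 31, 44, 21, 12, 45, 49, 13, 14] -> [40, -31, -44, -21, -12, -45, -49, -13, -14] -> [-31, -44, -21, -12, -45, -49, -13, -14]
  [2, -20, 32, -48, -47, -18] -> [2, -20, 32, -48, -47, -18] -> [-2, 20, -32, 48, 47, 18] -> [-2, -32]
  [-46, -49, 11, -31, -39, -49, -27] -> [-46, -49, 11, -31, -39, -27] -> [46, 49, -11, 31, 39, 27] -> [-11]
  [-37, 12, -47] -> [-37, 12, -47] -> [37, -12, 47] -> [-12]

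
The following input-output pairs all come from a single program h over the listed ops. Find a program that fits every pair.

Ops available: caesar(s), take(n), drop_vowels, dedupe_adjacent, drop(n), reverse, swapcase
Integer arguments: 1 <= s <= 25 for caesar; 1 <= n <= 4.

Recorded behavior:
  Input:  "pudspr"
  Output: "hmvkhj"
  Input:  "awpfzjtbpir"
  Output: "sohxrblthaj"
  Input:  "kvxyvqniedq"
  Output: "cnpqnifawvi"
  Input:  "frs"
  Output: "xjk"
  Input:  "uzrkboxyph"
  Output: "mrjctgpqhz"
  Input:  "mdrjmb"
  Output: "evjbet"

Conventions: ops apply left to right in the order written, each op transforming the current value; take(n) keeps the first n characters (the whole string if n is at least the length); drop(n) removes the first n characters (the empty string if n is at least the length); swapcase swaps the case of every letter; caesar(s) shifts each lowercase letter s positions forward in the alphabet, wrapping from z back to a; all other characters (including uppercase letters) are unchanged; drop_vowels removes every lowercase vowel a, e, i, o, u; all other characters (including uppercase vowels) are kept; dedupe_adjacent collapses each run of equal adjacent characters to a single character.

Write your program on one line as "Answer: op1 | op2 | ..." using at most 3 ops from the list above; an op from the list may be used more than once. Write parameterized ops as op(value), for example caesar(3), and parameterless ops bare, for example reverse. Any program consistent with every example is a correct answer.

reverse | caesar(18) | reverse

Check, running the answer program on each example:
  "pudspr" -> "rpsdup" -> "jhkvmh" -> "hmvkhj"
  "awpfzjtbpir" -> "ripbtjzfpwa" -> "jahtlbrxhos" -> "sohxrblthaj"
  "kvxyvqniedq" -> "qdeinqvyxvk" -> "ivwafinqpnc" -> "cnpqnifawvi"
  "frs" -> "srf" -> "kjx" -> "xjk"
  "uzrkboxyph" -> "hpyxobkrzu" -> "zhqpgtcjrm" -> "mrjctgpqhz"
  "mdrjmb" -> "bmjrdm" -> "tebjve" -> "evjbet"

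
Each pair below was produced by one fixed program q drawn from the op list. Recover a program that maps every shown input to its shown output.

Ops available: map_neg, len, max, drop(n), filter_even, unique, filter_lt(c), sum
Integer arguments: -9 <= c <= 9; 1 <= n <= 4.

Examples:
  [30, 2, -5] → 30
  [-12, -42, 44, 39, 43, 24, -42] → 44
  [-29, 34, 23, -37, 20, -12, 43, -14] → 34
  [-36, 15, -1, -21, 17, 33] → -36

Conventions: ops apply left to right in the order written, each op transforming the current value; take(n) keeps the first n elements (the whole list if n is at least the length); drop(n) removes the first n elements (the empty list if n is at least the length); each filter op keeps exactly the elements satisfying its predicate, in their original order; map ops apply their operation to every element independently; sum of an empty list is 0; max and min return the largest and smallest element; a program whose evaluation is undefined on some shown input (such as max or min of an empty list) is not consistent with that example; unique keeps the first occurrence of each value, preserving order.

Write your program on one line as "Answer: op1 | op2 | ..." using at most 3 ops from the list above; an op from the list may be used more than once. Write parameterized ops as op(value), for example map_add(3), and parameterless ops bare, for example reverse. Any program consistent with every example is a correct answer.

filter_even | max

Check, running the answer program on each example:
  [30, 2, -5] -> [30, 2] -> 30
  [-12, -42, 44, 39, 43, 24, -42] -> [-12, -42, 44, 24, -42] -> 44
  [-29, 34, 23, -37, 20, -12, 43, -14] -> [34, 20, -12, -14] -> 34
  [-36, 15, -1, -21, 17, 33] -> [-36] -> -36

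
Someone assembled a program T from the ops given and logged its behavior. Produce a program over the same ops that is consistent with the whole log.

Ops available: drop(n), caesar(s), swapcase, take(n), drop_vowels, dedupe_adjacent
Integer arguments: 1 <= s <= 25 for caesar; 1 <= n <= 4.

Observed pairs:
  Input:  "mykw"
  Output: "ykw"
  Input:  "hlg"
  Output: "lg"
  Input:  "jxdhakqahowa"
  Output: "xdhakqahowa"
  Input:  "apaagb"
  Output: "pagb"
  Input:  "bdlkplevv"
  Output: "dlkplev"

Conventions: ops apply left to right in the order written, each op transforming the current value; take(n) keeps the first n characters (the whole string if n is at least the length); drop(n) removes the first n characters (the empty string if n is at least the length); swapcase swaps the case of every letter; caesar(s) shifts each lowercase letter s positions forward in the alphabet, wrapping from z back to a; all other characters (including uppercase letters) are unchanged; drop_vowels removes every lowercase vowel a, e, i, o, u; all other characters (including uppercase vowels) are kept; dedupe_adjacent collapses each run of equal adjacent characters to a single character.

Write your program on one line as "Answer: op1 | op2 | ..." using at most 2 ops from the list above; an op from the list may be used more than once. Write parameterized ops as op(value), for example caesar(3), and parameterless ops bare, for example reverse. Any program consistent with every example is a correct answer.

dedupe_adjacent | drop(1)

Check, running the answer program on each example:
  "mykw" -> "mykw" -> "ykw"
  "hlg" -> "hlg" -> "lg"
  "jxdhakqahowa" -> "jxdhakqahowa" -> "xdhakqahowa"
  "apaagb" -> "apagb" -> "pagb"
  "bdlkplevv" -> "bdlkplev" -> "dlkplev"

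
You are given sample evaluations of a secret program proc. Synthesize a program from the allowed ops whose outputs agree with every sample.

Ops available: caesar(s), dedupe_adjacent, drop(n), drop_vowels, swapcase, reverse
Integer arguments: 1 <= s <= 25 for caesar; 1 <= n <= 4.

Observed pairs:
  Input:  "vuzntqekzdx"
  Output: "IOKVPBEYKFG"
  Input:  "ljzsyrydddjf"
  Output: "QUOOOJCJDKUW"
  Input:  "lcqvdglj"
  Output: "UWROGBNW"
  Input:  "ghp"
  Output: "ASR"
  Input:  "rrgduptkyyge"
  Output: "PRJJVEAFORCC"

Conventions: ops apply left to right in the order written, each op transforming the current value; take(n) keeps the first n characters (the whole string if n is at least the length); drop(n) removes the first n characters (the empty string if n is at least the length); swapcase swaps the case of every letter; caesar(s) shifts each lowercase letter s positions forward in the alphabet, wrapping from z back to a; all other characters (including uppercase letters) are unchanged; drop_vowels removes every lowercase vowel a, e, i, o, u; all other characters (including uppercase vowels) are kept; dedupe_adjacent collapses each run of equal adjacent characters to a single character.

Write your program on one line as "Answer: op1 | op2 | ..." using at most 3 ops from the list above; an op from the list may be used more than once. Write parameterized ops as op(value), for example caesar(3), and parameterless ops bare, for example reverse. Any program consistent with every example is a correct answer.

caesar(11) | swapcase | reverse

Check, running the answer program on each example:
  "vuzntqekzdx" -> "gfkyebpvkoi" -> "GFKYEBPVKOI" -> "IOKVPBEYKFG"
  "ljzsyrydddjf" -> "wukdjcjooouq" -> "WUKDJCJOOOUQ" -> "QUOOOJCJDKUW"
  "lcqvdglj" -> "wnbgorwu" -> "WNBGORWU" -> "UWROGBNW"
  "ghp" -> "rsa" -> "RSA" -> "ASR"
  "rrgduptkyyge" -> "ccrofaevjjrp" -> "CCROFAEVJJRP" -> "PRJJVEAFORCC"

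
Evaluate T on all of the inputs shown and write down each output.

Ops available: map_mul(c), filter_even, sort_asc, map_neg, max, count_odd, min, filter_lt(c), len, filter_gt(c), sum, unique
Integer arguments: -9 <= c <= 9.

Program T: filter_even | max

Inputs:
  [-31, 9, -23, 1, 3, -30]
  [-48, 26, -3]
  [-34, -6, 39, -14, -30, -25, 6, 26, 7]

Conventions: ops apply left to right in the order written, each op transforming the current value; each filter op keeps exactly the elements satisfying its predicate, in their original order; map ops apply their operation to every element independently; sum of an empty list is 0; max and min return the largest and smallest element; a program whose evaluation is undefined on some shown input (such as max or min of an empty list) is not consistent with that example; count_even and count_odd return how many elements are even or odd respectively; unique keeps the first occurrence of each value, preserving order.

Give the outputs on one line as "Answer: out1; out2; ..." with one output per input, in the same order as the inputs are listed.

Execution, op by op:
  [-31, 9, -23, 1, 3, -30] -> [-30] -> -30
  [-48, 26, -3] -> [-48, 26] -> 26
  [-34, -6, 39, -14, -30, -25, 6, 26, 7] -> [-34, -6, -14, -30, 6, 26] -> 26

-30; 26; 26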